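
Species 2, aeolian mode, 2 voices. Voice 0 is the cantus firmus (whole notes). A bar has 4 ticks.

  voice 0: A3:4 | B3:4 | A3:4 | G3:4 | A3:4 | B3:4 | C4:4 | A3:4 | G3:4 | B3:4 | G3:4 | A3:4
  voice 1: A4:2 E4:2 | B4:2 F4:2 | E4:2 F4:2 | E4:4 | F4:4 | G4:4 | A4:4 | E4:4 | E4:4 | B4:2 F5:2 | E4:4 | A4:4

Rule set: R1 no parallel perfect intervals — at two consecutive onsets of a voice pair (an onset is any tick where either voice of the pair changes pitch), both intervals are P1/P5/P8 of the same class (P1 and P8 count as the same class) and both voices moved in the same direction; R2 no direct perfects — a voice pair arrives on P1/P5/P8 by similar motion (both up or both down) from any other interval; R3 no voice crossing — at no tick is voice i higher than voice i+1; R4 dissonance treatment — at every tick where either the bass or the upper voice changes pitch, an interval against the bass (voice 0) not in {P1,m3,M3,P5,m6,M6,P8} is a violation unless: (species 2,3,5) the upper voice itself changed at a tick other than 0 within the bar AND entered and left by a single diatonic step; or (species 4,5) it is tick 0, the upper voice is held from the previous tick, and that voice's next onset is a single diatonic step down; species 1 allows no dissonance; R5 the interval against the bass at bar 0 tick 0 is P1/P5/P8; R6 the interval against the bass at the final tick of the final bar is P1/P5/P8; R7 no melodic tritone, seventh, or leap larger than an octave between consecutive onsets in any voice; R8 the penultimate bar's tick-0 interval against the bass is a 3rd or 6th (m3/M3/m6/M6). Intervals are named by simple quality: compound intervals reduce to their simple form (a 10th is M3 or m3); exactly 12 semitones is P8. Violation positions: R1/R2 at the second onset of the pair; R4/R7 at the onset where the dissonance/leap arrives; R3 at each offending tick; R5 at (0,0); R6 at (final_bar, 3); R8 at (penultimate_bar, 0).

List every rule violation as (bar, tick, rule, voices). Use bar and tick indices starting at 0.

(1, 0, R2, (0, 1))
(1, 2, R4, (0, 1))
(1, 2, R7, (1,))
(2, 0, R2, (0, 1))
(7, 0, R2, (0, 1))
(9, 0, R2, (0, 1))
(9, 2, R4, (0, 1))
(9, 2, R7, (1,))
(10, 0, R7, (1,))
(11, 0, R2, (0, 1))

bar 0: v0=A3 v1=A4 downbeat P8
bar 1: v0=B3 v1=B4 downbeat P8
bar 2: v0=A3 v1=E4 downbeat P5
bar 3: v0=G3 v1=E4 downbeat M6
bar 4: v0=A3 v1=F4 downbeat m6
bar 5: v0=B3 v1=G4 downbeat m6
bar 6: v0=C4 v1=A4 downbeat M6
bar 7: v0=A3 v1=E4 downbeat P5
bar 8: v0=G3 v1=E4 downbeat M6
bar 9: v0=B3 v1=B4 downbeat P8
bar 10: v0=G3 v1=E4 downbeat M6
bar 11: v0=A3 v1=A4 downbeat P8
  -> R2 @ bar 1 tick 0 v(0, 1): A3/E4 P5 -> B3/B4 P8 similar
  -> R4 @ bar 1 tick 2 v(0, 1): B3/F4 TT untreated
  -> R7 @ bar 1 tick 2 v(1,): B4->F4 leap 6st
  -> R2 @ bar 2 tick 0 v(0, 1): B3/F4 TT -> A3/E4 P5 similar
  -> R2 @ bar 7 tick 0 v(0, 1): C4/A4 M6 -> A3/E4 P5 similar
  -> R2 @ bar 9 tick 0 v(0, 1): G3/E4 M6 -> B3/B4 P8 similar
  -> R4 @ bar 9 tick 2 v(0, 1): B3/F5 TT untreated
  -> R7 @ bar 9 tick 2 v(1,): B4->F5 leap 6st
  -> R7 @ bar 10 tick 0 v(1,): F5->E4 leap 13st
  -> R2 @ bar 11 tick 0 v(0, 1): G3/E4 M6 -> A3/A4 P8 similar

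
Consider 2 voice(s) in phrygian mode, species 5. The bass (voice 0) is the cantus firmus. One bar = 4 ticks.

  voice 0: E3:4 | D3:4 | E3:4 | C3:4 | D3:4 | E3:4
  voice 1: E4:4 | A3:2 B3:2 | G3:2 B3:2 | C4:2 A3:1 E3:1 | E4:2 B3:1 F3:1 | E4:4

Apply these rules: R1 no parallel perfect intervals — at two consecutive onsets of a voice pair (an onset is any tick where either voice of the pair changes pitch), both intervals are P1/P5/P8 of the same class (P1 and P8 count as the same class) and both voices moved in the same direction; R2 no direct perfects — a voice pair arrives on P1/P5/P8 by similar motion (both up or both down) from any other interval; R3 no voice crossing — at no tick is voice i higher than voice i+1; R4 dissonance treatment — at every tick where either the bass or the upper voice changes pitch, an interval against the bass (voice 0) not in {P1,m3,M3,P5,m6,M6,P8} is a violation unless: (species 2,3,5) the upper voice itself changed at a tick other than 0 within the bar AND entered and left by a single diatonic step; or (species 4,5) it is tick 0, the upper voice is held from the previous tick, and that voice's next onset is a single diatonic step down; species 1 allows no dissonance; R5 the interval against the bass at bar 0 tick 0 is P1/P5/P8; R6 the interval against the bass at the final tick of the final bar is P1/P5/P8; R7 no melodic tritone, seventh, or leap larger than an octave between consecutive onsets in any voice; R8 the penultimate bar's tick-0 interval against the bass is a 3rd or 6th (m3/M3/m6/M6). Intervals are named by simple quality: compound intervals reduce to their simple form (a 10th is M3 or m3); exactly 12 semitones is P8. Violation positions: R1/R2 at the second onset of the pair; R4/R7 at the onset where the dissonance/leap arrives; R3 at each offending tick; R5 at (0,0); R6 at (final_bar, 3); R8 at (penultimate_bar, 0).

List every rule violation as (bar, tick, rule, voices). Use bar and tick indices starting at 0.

(1, 0, R2, (0, 1))
(4, 0, R4, (0, 1))
(4, 0, R8, (0, 1))
(4, 3, R7, (1,))
(5, 0, R2, (0, 1))
(5, 0, R7, (1,))

bar 0: v0=E3 v1=E4 downbeat P8
bar 1: v0=D3 v1=A3 downbeat P5
bar 2: v0=E3 v1=G3 downbeat m3
bar 3: v0=C3 v1=C4 downbeat P8
bar 4: v0=D3 v1=E4 downbeat M2
bar 5: v0=E3 v1=E4 downbeat P8
  -> R2 @ bar 1 tick 0 v(0, 1): E3/E4 P8 -> D3/A3 P5 similar
  -> R4 @ bar 4 tick 0 v(0, 1): D3/E4 M2 untreated
  -> R8 @ bar 4 tick 0 v(0, 1): penult M2 not 3rd/6th
  -> R7 @ bar 4 tick 3 v(1,): B3->F3 leap 6st
  -> R2 @ bar 5 tick 0 v(0, 1): D3/F3 m3 -> E3/E4 P8 similar
  -> R7 @ bar 5 tick 0 v(1,): F3->E4 leap 11st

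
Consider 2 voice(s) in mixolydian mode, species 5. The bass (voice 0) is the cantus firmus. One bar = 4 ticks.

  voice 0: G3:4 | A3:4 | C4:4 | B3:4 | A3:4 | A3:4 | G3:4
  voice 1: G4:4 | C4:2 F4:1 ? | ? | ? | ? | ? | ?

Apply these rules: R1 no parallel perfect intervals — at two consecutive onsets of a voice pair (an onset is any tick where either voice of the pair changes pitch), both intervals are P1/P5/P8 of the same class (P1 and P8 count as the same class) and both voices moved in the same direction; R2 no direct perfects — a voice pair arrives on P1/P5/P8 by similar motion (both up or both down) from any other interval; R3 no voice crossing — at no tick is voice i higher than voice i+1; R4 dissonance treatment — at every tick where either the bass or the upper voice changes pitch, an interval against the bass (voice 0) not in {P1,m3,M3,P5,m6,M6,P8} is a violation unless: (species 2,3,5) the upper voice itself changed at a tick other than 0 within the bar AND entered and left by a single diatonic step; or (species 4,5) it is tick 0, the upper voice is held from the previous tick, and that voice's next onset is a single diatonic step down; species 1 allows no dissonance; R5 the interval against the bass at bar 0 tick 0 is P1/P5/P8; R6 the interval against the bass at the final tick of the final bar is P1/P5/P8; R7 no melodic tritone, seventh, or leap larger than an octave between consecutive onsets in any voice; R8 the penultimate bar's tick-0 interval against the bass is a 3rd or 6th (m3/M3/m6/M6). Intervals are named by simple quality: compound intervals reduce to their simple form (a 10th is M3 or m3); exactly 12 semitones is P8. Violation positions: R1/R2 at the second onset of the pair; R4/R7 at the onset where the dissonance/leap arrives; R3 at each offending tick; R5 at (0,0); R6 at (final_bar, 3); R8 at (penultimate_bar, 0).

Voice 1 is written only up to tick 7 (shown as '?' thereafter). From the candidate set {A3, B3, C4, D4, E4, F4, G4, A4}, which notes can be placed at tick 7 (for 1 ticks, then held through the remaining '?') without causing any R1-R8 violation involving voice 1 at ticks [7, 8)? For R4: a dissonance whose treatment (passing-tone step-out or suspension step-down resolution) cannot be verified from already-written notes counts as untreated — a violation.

{A3, A4, C4, E4, F4}

A3: legal
B3: violates R4,R7
C4: legal
D4: violates R4
E4: legal
F4: legal
G4: violates R4
A4: legal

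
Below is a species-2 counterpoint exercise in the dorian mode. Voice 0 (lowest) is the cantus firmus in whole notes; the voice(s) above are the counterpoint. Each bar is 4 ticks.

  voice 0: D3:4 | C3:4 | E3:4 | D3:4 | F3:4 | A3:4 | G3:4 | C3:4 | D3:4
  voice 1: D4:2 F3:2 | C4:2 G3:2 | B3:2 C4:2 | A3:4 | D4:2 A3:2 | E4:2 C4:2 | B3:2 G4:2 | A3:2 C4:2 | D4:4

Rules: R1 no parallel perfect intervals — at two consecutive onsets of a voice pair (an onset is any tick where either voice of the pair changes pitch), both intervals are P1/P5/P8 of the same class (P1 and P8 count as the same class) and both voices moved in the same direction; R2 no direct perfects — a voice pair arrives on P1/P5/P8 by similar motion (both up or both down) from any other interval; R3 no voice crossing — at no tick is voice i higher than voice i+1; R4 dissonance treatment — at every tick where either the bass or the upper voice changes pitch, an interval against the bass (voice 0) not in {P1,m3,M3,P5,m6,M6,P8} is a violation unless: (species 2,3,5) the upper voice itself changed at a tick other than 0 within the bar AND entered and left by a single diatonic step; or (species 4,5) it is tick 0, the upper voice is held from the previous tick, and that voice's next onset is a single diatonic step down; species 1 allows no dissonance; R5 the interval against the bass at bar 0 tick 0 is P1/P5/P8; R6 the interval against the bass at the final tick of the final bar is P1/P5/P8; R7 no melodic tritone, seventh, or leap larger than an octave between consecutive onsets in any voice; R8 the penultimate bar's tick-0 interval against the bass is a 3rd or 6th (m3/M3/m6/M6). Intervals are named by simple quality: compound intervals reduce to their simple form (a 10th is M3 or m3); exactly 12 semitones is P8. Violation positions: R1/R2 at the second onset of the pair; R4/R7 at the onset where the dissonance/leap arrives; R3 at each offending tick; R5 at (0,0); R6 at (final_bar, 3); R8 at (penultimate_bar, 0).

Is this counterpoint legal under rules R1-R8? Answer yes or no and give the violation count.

bar 0: v0=D3 v1=D4 (P8)
bar 1: v0=C3 v1=C4 (P8)
bar 2: v0=E3 v1=B3 (P5)
bar 3: v0=D3 v1=A3 (P5)
bar 4: v0=F3 v1=D4 (M6)
bar 5: v0=A3 v1=E4 (P5)
bar 6: v0=G3 v1=B3 (M3)
bar 7: v0=C3 v1=A3 (M6)
bar 8: v0=D3 v1=D4 (P8)
  R1 @ bar2.0: C3/G3 P5 -> E3/B3 P5 similar
  R2 @ bar3.0: E3/C4 m6 -> D3/A3 P5 similar
  R2 @ bar5.0: F3/A3 M3 -> A3/E4 P5 similar
  R7 @ bar7.0: G4->A3 leap 10st
  R1 @ bar8.0: C3/C4 P8 -> D3/D4 P8 similar

No (5 violations)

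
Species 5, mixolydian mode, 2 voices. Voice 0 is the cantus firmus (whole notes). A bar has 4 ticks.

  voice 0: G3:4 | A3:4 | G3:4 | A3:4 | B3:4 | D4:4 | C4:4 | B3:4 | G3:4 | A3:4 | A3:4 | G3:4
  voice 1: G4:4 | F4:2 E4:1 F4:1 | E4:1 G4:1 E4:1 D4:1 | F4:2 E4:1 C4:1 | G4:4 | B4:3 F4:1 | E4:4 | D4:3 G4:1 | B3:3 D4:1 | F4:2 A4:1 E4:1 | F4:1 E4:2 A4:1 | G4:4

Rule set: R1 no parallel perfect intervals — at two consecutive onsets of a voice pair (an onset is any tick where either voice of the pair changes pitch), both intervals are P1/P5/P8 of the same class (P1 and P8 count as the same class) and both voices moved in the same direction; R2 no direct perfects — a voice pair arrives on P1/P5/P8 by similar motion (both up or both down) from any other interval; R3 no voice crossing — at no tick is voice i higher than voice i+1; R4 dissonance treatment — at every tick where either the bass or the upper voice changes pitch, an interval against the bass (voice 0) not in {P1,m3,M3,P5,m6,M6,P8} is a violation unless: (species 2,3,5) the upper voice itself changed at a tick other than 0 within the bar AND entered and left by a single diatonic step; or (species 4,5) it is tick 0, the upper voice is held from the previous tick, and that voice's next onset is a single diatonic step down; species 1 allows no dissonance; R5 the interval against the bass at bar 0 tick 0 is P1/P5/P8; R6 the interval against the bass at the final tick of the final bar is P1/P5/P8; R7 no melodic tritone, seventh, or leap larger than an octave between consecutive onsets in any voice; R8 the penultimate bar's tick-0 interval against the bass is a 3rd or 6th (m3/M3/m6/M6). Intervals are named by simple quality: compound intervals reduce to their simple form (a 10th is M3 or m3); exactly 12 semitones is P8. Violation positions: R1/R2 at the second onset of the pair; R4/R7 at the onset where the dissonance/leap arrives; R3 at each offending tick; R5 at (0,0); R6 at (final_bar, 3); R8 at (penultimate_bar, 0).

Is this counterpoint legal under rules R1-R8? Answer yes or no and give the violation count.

bar 0: v0=G3 v1=G4 (P8)
bar 1: v0=A3 v1=F4 (m6)
bar 2: v0=G3 v1=E4 (M6)
bar 3: v0=A3 v1=F4 (m6)
bar 4: v0=B3 v1=G4 (m6)
bar 5: v0=D4 v1=B4 (M6)
bar 6: v0=C4 v1=E4 (M3)
bar 7: v0=B3 v1=D4 (m3)
bar 8: v0=G3 v1=B3 (M3)
bar 9: v0=A3 v1=F4 (m6)
bar 10: v0=A3 v1=F4 (m6)
bar 11: v0=G3 v1=G4 (P8)
  R7 @ bar5.3: B4->F4 leap 6st
  R1 @ bar11.0: A3/A4 P8 -> G3/G4 P8 similar

No (2 violations)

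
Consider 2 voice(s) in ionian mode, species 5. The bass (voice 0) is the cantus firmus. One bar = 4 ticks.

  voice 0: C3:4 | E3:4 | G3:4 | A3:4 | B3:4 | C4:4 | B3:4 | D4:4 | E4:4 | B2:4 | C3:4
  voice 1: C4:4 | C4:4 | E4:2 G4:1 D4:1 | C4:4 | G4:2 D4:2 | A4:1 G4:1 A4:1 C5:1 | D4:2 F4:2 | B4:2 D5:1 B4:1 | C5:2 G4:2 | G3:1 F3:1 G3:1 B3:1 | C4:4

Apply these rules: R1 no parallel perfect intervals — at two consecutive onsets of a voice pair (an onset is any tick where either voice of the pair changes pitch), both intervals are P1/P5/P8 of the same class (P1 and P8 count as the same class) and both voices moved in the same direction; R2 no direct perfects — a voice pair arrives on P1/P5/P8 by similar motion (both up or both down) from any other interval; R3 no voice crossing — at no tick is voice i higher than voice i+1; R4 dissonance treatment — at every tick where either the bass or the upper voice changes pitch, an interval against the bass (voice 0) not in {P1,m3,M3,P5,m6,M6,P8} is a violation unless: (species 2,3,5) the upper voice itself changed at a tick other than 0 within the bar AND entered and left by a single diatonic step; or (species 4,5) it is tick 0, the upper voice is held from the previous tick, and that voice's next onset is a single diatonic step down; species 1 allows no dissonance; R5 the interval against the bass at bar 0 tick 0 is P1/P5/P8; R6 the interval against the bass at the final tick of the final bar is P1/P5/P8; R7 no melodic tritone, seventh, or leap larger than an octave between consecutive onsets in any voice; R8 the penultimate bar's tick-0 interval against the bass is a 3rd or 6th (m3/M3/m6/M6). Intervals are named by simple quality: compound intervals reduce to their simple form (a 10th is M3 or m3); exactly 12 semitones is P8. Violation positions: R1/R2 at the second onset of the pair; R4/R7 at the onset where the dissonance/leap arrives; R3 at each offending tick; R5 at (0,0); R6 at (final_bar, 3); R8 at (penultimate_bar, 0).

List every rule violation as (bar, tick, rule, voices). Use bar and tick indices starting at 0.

(6, 0, R7, (1,))
(6, 2, R4, (0, 1))
(7, 0, R7, (1,))
(9, 0, R7, (0,))
(10, 0, R1, (0, 1))

bar 0: v0=C3 v1=C4 downbeat P8
bar 1: v0=E3 v1=C4 downbeat m6
bar 2: v0=G3 v1=E4 downbeat M6
bar 3: v0=A3 v1=C4 downbeat m3
bar 4: v0=B3 v1=G4 downbeat m6
bar 5: v0=C4 v1=A4 downbeat M6
bar 6: v0=B3 v1=D4 downbeat m3
bar 7: v0=D4 v1=B4 downbeat M6
bar 8: v0=E4 v1=C5 downbeat m6
bar 9: v0=B2 v1=G3 downbeat m6
bar 10: v0=C3 v1=C4 downbeat P8
  -> R7 @ bar 6 tick 0 v(1,): C5->D4 leap 10st
  -> R4 @ bar 6 tick 2 v(0, 1): B3/F4 TT untreated
  -> R7 @ bar 7 tick 0 v(1,): F4->B4 leap 6st
  -> R7 @ bar 9 tick 0 v(0,): E4->B2 leap 17st
  -> R1 @ bar 10 tick 0 v(0, 1): B2/B3 P8 -> C3/C4 P8 similar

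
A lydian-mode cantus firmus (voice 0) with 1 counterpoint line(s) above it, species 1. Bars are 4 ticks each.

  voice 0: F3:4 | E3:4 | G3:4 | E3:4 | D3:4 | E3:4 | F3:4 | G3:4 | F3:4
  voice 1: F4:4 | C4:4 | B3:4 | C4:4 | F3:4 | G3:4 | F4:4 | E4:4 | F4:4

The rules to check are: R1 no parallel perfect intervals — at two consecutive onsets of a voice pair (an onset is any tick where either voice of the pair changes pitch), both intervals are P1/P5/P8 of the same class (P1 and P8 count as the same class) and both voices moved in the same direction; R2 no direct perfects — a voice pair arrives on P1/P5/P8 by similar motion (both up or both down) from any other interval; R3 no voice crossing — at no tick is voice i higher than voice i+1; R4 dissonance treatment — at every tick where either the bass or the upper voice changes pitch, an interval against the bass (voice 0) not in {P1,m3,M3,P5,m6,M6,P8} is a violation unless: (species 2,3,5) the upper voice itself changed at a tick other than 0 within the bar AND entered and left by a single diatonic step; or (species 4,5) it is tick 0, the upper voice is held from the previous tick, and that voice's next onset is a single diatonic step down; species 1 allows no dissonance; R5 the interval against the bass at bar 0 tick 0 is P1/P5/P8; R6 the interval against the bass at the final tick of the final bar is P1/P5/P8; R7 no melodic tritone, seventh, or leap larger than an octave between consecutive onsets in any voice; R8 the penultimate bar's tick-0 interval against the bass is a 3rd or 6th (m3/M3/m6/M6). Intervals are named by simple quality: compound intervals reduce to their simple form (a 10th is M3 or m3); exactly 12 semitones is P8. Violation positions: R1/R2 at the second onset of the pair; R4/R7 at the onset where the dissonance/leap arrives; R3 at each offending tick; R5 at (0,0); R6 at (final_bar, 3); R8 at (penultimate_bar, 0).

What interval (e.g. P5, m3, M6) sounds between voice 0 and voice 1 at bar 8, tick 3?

voice 0=F3 voice 1=F4 -> P8

P8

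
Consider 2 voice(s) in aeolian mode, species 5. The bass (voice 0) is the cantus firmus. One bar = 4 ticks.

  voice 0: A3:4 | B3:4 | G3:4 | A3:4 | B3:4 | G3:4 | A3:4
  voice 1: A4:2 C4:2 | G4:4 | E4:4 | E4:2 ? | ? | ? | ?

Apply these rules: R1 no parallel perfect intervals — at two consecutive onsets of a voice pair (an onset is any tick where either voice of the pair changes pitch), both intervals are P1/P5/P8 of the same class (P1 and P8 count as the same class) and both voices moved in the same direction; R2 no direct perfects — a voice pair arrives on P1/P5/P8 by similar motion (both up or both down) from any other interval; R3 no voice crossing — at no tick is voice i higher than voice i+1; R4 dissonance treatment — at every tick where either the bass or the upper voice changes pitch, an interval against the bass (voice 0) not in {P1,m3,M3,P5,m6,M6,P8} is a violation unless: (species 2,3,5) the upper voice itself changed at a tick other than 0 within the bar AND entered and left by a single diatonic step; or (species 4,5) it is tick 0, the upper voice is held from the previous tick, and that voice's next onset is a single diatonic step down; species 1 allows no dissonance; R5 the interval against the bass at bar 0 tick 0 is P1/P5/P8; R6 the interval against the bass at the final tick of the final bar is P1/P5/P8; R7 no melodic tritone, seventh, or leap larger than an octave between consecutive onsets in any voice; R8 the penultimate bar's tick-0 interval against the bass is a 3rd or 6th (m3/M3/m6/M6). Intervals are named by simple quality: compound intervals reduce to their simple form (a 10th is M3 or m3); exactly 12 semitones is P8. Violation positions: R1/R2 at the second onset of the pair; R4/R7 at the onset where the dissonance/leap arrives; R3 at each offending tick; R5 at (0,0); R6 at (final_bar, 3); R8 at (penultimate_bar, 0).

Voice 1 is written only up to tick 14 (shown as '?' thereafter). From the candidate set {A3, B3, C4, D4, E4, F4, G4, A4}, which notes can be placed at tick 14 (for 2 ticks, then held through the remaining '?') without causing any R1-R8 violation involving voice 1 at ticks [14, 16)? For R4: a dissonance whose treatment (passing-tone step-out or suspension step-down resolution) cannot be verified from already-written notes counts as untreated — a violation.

A3: legal
B3: violates R4
C4: legal
D4: violates R4
E4: legal
F4: legal
G4: violates R4
A4: legal

{A3, A4, C4, E4, F4}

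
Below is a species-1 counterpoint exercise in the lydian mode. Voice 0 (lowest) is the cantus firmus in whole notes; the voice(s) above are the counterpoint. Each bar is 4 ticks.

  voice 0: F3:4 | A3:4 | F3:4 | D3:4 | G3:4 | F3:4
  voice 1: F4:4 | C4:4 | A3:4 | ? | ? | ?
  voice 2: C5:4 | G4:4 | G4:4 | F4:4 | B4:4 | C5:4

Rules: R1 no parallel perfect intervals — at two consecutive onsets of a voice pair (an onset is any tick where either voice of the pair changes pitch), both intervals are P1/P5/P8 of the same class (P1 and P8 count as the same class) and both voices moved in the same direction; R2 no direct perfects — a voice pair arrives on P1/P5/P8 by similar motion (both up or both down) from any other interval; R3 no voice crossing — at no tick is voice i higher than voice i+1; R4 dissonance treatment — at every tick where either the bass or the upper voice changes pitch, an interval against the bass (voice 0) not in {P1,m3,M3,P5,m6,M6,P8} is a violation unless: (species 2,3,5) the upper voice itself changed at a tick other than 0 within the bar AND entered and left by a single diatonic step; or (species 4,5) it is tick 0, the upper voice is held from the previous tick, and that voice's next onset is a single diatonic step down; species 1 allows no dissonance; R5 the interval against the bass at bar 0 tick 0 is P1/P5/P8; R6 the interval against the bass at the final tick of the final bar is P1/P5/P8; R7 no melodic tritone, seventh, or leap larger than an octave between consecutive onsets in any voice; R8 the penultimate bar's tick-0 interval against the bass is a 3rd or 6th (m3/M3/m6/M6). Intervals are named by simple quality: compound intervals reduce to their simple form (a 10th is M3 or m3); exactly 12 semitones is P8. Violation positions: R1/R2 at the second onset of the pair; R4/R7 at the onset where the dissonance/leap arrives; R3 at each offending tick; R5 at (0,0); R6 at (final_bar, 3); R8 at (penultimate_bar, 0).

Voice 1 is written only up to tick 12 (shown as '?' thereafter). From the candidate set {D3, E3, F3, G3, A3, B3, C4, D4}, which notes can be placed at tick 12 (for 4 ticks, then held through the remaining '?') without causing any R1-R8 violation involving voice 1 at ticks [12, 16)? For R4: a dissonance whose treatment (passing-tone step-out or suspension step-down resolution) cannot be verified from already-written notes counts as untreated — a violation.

D3: violates R2
E3: violates R4
F3: violates R2
G3: violates R4
A3: legal
B3: legal
C4: violates R4
D4: legal

{A3, B3, D4}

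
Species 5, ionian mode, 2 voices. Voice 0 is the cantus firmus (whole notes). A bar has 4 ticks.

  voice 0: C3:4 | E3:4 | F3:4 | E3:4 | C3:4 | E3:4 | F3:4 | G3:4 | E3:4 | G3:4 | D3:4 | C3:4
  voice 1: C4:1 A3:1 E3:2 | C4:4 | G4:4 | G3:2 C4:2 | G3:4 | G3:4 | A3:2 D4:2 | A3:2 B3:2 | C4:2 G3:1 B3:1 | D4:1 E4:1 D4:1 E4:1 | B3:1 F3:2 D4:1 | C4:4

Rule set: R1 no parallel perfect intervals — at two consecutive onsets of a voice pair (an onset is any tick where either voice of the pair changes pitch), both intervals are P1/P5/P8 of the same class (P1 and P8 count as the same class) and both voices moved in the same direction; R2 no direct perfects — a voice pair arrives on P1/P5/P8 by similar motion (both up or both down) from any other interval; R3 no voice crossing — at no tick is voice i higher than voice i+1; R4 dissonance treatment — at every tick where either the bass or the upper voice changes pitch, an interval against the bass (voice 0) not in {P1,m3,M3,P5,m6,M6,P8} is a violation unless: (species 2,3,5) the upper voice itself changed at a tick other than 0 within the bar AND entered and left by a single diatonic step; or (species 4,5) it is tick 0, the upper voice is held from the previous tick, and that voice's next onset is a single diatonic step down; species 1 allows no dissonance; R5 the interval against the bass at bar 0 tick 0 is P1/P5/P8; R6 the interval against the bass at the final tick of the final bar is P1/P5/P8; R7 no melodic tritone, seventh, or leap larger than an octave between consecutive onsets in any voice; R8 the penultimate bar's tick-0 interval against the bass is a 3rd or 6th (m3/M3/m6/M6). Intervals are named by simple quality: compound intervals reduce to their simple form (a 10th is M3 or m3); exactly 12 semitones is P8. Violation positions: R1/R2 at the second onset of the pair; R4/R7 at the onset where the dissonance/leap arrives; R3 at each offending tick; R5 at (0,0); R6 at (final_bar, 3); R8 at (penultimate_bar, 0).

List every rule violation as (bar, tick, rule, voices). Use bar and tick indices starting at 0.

bar 0: v0=C3 v1=C4 downbeat P8
bar 1: v0=E3 v1=C4 downbeat m6
bar 2: v0=F3 v1=G4 downbeat M2
bar 3: v0=E3 v1=G3 downbeat m3
bar 4: v0=C3 v1=G3 downbeat P5
bar 5: v0=E3 v1=G3 downbeat m3
bar 6: v0=F3 v1=A3 downbeat M3
bar 7: v0=G3 v1=A3 downbeat M2
bar 8: v0=E3 v1=C4 downbeat m6
bar 9: v0=G3 v1=D4 downbeat P5
bar 10: v0=D3 v1=B3 downbeat M6
bar 11: v0=C3 v1=C4 downbeat P8
  -> R4 @ bar 2 tick 0 v(0, 1): F3/G4 M2 untreated
  -> R2 @ bar 4 tick 0 v(0, 1): E3/C4 m6 -> C3/G3 P5 similar
  -> R4 @ bar 7 tick 0 v(0, 1): G3/A3 M2 untreated
  -> R1 @ bar 9 tick 0 v(0, 1): E3/B3 P5 -> G3/D4 P5 similar
  -> R7 @ bar 10 tick 1 v(1,): B3->F3 leap 6st
  -> R1 @ bar 11 tick 0 v(0, 1): D3/D4 P8 -> C3/C4 P8 similar

(2, 0, R4, (0, 1))
(4, 0, R2, (0, 1))
(7, 0, R4, (0, 1))
(9, 0, R1, (0, 1))
(10, 1, R7, (1,))
(11, 0, R1, (0, 1))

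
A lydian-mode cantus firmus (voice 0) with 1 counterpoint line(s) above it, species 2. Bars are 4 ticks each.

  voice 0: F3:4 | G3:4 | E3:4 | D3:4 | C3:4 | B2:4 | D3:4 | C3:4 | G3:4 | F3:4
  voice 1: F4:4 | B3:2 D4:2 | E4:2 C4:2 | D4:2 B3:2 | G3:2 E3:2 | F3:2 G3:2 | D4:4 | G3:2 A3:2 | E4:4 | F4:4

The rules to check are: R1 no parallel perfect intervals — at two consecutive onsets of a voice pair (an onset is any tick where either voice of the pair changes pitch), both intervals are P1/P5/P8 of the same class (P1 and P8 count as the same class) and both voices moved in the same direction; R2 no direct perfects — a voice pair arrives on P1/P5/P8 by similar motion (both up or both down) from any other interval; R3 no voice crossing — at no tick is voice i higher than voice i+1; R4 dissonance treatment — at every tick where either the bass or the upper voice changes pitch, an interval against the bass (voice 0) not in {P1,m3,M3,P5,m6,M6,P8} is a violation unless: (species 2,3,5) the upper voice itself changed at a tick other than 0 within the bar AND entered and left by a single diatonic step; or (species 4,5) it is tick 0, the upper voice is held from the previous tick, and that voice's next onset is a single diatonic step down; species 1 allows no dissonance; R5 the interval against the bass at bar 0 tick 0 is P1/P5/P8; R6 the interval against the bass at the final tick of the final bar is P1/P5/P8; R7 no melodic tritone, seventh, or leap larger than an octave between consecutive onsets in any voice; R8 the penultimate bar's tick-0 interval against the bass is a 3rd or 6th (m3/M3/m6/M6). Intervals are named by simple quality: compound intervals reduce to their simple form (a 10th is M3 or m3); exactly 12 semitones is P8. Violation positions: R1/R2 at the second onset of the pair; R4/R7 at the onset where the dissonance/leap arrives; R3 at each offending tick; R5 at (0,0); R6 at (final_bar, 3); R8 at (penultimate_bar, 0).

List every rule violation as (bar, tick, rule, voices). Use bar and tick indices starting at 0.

(1, 0, R7, (1,))
(4, 0, R2, (0, 1))
(5, 0, R4, (0, 1))
(6, 0, R2, (0, 1))
(7, 0, R2, (0, 1))

bar 0: v0=F3 v1=F4 downbeat P8
bar 1: v0=G3 v1=B3 downbeat M3
bar 2: v0=E3 v1=E4 downbeat P8
bar 3: v0=D3 v1=D4 downbeat P8
bar 4: v0=C3 v1=G3 downbeat P5
bar 5: v0=B2 v1=F3 downbeat TT
bar 6: v0=D3 v1=D4 downbeat P8
bar 7: v0=C3 v1=G3 downbeat P5
bar 8: v0=G3 v1=E4 downbeat M6
bar 9: v0=F3 v1=F4 downbeat P8
  -> R7 @ bar 1 tick 0 v(1,): F4->B3 leap 6st
  -> R2 @ bar 4 tick 0 v(0, 1): D3/B3 M6 -> C3/G3 P5 similar
  -> R4 @ bar 5 tick 0 v(0, 1): B2/F3 TT untreated
  -> R2 @ bar 6 tick 0 v(0, 1): B2/G3 m6 -> D3/D4 P8 similar
  -> R2 @ bar 7 tick 0 v(0, 1): D3/D4 P8 -> C3/G3 P5 similar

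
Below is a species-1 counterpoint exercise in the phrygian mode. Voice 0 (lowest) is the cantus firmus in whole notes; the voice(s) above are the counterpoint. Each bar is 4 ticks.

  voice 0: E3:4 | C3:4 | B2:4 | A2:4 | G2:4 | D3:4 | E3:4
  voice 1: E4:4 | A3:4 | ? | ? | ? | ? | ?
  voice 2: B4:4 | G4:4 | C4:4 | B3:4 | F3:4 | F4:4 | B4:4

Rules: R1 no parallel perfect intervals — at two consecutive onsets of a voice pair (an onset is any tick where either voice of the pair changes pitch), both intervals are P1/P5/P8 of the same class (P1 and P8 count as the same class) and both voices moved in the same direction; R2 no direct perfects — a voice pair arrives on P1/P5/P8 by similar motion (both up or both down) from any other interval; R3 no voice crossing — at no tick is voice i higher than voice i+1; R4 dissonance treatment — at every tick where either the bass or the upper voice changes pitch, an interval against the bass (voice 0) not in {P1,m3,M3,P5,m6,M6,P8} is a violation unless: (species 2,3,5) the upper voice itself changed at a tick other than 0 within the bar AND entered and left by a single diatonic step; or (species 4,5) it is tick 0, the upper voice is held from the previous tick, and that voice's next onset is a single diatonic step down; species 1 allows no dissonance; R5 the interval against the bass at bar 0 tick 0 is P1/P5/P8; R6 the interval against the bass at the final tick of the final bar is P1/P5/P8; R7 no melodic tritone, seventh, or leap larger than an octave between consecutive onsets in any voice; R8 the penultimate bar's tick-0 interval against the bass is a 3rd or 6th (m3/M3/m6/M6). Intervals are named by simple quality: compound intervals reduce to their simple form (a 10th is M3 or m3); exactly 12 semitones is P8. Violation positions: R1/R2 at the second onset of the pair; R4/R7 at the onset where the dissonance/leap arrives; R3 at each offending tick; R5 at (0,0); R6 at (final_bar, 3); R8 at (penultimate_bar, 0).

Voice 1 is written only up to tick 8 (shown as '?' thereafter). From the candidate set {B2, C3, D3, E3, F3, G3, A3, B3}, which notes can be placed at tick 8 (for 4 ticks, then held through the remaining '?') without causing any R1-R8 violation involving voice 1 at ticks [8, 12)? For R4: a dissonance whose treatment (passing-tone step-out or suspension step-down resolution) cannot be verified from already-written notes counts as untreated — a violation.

{B3, D3, G3}

B2: violates R2,R7
C3: violates R2,R4
D3: legal
E3: violates R4
F3: violates R2,R4
G3: legal
A3: violates R4
B3: legal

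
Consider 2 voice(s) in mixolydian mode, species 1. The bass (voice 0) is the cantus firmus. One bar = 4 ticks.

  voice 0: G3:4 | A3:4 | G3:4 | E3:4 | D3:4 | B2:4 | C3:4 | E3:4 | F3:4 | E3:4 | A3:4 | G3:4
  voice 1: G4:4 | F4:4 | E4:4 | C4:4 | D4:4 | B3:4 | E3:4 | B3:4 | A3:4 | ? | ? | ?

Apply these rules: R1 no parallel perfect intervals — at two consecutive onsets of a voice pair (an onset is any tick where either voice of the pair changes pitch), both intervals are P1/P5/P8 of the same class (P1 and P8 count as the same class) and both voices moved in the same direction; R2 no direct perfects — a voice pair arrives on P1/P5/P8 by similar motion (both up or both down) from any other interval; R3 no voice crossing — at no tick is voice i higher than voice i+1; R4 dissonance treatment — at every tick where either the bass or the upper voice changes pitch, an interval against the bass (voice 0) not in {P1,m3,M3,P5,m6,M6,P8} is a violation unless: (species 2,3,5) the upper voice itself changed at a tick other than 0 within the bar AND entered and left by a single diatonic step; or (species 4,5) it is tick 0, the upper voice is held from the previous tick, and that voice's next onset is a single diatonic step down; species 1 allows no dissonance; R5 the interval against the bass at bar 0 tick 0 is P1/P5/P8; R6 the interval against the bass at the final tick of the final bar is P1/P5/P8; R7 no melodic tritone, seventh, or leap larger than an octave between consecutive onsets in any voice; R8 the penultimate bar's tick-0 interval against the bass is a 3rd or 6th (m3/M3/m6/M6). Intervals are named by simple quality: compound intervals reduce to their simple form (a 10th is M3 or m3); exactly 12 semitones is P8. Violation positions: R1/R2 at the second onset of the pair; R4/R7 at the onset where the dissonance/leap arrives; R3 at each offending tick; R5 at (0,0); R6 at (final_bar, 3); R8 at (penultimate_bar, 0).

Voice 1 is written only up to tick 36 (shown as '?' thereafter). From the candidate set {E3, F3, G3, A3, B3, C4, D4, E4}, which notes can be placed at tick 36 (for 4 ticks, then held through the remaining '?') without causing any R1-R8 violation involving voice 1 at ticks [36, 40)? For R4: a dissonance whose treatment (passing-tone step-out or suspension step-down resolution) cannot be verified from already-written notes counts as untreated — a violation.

E3: violates R2
F3: violates R4
G3: legal
A3: violates R4
B3: legal
C4: legal
D4: violates R4
E4: legal

{B3, C4, E4, G3}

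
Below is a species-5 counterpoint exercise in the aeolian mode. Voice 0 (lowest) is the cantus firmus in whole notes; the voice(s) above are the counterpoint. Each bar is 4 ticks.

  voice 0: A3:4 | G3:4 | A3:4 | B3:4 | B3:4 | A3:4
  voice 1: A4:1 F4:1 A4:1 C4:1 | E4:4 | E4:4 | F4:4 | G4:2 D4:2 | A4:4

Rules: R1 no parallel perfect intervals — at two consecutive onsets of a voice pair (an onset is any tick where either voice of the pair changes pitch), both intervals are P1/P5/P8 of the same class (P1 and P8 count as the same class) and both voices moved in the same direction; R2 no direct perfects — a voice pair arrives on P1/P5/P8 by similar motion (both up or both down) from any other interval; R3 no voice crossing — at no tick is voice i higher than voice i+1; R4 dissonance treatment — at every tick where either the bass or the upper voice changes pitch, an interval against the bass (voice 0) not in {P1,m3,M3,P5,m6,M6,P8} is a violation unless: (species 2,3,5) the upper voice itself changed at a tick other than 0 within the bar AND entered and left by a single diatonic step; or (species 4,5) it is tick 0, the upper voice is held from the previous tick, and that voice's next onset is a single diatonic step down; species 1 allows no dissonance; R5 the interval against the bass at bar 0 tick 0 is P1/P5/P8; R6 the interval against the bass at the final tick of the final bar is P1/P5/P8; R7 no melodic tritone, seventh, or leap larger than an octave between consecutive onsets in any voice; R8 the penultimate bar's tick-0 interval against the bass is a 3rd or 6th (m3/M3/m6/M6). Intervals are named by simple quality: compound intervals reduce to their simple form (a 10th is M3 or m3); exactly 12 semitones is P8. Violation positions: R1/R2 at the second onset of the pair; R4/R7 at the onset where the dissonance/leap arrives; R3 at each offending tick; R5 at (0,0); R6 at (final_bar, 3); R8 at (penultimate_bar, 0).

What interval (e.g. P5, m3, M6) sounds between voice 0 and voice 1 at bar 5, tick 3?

voice 0=A3 voice 1=A4 -> P8

P8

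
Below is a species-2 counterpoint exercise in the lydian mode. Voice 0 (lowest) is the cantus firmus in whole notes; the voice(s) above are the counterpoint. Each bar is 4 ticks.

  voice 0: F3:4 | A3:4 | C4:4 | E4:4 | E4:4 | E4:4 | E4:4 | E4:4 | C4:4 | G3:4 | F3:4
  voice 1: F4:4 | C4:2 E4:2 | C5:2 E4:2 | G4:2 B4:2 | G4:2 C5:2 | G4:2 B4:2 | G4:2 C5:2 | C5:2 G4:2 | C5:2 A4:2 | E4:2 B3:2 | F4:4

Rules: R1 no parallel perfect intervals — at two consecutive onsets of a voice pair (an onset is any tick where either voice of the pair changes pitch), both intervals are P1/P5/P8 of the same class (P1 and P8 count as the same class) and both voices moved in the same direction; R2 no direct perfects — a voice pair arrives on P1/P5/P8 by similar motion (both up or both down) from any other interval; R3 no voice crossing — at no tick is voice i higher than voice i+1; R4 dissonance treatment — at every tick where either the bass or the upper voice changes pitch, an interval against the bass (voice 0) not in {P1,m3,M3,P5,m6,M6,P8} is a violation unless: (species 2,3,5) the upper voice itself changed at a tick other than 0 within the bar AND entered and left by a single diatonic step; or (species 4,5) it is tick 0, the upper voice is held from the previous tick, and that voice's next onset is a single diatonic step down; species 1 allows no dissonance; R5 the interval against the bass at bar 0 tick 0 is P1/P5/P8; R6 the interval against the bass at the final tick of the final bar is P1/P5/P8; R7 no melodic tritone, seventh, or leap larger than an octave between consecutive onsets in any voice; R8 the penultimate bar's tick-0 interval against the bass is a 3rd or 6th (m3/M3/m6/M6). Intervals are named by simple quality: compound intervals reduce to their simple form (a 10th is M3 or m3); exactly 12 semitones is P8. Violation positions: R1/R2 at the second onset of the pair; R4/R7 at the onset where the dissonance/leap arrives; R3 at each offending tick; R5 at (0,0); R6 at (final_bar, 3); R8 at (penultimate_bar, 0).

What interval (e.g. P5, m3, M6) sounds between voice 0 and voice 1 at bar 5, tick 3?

voice 0=E4 voice 1=B4 -> P5

P5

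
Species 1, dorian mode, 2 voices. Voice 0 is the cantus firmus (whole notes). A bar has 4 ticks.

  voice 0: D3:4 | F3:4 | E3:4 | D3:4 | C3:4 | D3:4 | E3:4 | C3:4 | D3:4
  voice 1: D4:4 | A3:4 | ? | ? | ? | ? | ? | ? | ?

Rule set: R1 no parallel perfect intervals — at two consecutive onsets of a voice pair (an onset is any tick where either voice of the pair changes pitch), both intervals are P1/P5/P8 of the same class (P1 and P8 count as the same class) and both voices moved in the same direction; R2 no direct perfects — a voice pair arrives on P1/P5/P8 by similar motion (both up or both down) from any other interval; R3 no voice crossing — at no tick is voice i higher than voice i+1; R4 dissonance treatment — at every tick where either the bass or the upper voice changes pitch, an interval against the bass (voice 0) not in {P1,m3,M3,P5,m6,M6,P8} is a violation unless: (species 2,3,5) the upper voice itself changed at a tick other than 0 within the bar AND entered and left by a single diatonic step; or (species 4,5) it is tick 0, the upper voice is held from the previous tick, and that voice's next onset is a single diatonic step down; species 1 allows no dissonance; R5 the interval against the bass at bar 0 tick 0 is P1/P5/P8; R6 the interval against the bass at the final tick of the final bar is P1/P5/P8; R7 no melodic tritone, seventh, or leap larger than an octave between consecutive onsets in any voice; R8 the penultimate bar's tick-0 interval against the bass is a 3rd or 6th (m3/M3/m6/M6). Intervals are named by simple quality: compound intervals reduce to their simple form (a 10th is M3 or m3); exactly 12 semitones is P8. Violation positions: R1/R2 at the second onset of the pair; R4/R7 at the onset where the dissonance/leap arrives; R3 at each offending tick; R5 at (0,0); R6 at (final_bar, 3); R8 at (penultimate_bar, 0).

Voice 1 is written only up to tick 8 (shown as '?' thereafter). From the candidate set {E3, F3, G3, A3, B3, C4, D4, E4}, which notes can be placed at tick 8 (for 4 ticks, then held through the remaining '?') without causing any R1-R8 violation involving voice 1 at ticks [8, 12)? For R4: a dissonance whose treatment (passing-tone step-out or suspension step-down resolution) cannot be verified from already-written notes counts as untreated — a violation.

{B3, C4, E4, G3}

E3: violates R2
F3: violates R4
G3: legal
A3: violates R4
B3: legal
C4: legal
D4: violates R4
E4: legal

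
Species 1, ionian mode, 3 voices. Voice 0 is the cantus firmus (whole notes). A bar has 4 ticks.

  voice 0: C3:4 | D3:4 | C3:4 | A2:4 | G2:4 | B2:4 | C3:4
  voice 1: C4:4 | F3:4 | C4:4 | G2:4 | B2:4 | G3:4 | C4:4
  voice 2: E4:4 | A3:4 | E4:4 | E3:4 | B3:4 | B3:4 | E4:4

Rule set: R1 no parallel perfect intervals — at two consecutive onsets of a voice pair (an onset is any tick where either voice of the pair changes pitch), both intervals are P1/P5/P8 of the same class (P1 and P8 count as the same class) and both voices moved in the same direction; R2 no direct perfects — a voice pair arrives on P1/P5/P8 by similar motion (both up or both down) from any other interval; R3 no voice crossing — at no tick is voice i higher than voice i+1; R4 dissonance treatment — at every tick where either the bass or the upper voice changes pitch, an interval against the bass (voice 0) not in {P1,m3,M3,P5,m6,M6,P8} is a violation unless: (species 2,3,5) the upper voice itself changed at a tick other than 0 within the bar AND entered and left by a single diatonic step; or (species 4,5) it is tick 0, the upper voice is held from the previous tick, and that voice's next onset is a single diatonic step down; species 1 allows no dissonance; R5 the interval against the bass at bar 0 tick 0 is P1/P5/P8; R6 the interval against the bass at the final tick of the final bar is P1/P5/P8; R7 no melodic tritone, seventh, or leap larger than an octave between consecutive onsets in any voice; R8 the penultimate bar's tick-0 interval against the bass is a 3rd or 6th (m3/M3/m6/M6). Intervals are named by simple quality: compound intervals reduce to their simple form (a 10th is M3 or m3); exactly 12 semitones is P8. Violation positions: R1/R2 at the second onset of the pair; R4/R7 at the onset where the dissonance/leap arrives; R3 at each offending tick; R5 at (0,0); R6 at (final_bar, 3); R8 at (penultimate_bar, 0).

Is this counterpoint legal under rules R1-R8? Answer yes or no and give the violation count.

bar 0: v0=C3 v1=C4 v2=E4 (M3)
bar 1: v0=D3 v1=F3 v2=A3 (P5)
bar 2: v0=C3 v1=C4 v2=E4 (M3)
bar 3: v0=A2 v1=G2 v2=E3 (P5)
bar 4: v0=G2 v1=B2 v2=B3 (M3)
bar 5: v0=B2 v1=G3 v2=B3 (P8)
bar 6: v0=C3 v1=C4 v2=E4 (M3)
  R5 @ bar0.0: opens on M3
  R2 @ bar3.0: C3/E4 M3 -> A2/E3 P5 similar
  R3 @ bar3.0: A2 above G2
  R4 @ bar3.0: A2/G2 M2 untreated
  R7 @ bar3.0: C4->G2 leap 17st
  R3 @ bar3.1: A2 above G2
  R3 @ bar3.2: A2 above G2
  R3 @ bar3.3: A2 above G2
  R2 @ bar4.0: G2/E3 M6 -> B2/B3 P8 similar
  R8 @ bar5.0: penult P8 not 3rd/6th
  R2 @ bar6.0: B2/G3 m6 -> C3/C4 P8 similar
  R6 @ bar6.3: closes on M3

No (12 violations)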